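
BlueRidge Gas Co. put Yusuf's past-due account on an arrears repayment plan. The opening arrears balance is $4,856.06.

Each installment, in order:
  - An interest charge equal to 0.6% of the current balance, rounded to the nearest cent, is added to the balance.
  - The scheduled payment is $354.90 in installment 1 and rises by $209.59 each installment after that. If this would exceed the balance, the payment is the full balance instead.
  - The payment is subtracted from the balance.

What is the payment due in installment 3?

$774.08

Installment 1: $4,856.06 +$29.14 interest = $4,885.20; pay $354.90 → $4,530.30
Installment 2: $4,530.30 +$27.18 interest = $4,557.48; pay $564.49 → $3,992.99
Installment 3: $3,992.99 +$23.96 interest = $4,016.95; pay $774.08 → $3,242.87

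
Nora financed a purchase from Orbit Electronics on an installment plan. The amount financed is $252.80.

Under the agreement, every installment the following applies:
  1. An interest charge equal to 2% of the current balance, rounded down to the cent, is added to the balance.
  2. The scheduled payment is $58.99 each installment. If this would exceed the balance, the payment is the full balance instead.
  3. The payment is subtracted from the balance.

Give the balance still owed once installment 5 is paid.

$0.00

Installment 1: opening $252.80; interest $5.05 → $257.85; payment $58.99; balance $198.86
Installment 2: opening $198.86; interest $3.97 → $202.83; payment $58.99; balance $143.84
Installment 3: opening $143.84; interest $2.87 → $146.71; payment $58.99; balance $87.72
Installment 4: opening $87.72; interest $1.75 → $89.47; payment $58.99; balance $30.48
Installment 5: opening $30.48; interest $0.60 → $31.08; payment $31.08; balance $0.00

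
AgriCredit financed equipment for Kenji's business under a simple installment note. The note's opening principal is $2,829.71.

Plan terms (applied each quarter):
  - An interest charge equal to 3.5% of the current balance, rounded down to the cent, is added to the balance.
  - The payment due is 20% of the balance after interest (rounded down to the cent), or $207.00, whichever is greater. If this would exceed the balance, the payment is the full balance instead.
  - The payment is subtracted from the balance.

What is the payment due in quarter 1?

$585.74

Quarter 1: opening $2,829.71; interest $99.03 → $2,928.74; payment $585.74; balance $2,343.00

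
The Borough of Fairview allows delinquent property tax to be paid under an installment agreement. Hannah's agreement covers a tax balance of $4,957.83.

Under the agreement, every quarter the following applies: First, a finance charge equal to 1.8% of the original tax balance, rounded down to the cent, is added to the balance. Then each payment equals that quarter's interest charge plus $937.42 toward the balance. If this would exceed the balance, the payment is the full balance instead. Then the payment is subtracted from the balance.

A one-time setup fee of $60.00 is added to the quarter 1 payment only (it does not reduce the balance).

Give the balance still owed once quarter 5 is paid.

$270.73

Quarter 1: opening $4,957.83; interest $89.24 → $5,047.07; payment $1,026.66 (+ $60.00 fee); balance $4,020.41
Quarter 2: opening $4,020.41; interest $89.24 → $4,109.65; payment $1,026.66; balance $3,082.99
Quarter 3: opening $3,082.99; interest $89.24 → $3,172.23; payment $1,026.66; balance $2,145.57
Quarter 4: opening $2,145.57; interest $89.24 → $2,234.81; payment $1,026.66; balance $1,208.15
Quarter 5: opening $1,208.15; interest $89.24 → $1,297.39; payment $1,026.66; balance $270.73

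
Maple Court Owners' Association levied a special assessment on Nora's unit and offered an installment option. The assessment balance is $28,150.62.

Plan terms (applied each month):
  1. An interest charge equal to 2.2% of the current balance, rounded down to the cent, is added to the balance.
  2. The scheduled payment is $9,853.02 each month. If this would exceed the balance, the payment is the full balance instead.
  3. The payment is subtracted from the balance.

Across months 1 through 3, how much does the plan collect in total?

Month 1: opening $28,150.62; interest $619.31 → $28,769.93; payment $9,853.02; balance $18,916.91
Month 2: opening $18,916.91; interest $416.17 → $19,333.08; payment $9,853.02; balance $9,480.06
Month 3: opening $9,480.06; interest $208.56 → $9,688.62; payment $9,688.62; balance $0.00
Total paid: $29,394.66

$29,394.66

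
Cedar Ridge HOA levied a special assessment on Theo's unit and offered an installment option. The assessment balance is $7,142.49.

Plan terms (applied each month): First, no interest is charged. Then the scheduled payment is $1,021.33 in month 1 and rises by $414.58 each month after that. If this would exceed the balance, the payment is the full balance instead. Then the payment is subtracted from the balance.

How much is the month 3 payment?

$1,850.49

Month 1: $7,142.49 − $1,021.33 → $6,121.16
Month 2: $6,121.16 − $1,435.91 → $4,685.25
Month 3: $4,685.25 − $1,850.49 → $2,834.76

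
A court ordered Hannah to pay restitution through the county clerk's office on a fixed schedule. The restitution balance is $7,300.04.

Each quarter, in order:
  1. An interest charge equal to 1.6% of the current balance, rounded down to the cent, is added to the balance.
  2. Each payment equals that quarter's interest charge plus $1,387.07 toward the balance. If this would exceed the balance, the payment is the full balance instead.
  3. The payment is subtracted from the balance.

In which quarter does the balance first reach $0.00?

Quarter 1: $7,300.04 +$116.80 interest = $7,416.84; pay $1,503.87 → $5,912.97
Quarter 2: $5,912.97 +$94.60 interest = $6,007.57; pay $1,481.67 → $4,525.90
Quarter 3: $4,525.90 +$72.41 interest = $4,598.31; pay $1,459.48 → $3,138.83
Quarter 4: $3,138.83 +$50.22 interest = $3,189.05; pay $1,437.29 → $1,751.76
Quarter 5: $1,751.76 +$28.02 interest = $1,779.78; pay $1,415.09 → $364.69
Quarter 6: $364.69 +$5.83 interest = $370.52; pay $370.52 → $0.00
Balance reaches $0.00 in quarter 6.

6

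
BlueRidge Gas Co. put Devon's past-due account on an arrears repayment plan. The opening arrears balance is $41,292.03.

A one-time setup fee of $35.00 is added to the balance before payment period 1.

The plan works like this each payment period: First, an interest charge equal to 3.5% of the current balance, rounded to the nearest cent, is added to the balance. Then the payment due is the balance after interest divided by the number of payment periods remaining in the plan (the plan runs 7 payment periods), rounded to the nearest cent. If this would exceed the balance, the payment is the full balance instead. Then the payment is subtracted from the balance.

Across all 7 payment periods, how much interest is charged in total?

Payment period 1: $41,327.03 +$1,446.45 interest = $42,773.48; pay $6,110.50 → $36,662.98
Payment period 2: $36,662.98 +$1,283.20 interest = $37,946.18; pay $6,324.36 → $31,621.82
Payment period 3: $31,621.82 +$1,106.76 interest = $32,728.58; pay $6,545.72 → $26,182.86
Payment period 4: $26,182.86 +$916.40 interest = $27,099.26; pay $6,774.82 → $20,324.44
Payment period 5: $20,324.44 +$711.36 interest = $21,035.80; pay $7,011.93 → $14,023.87
Payment period 6: $14,023.87 +$490.84 interest = $14,514.71; pay $7,257.36 → $7,257.35
Payment period 7: $7,257.35 +$254.01 interest = $7,511.36; pay $7,511.36 → $0.00
Total interest: $1,446.45 + $1,283.20 + $1,106.76 + $916.40 + $711.36 + $490.84 + $254.01 = $6,209.02

$6,209.02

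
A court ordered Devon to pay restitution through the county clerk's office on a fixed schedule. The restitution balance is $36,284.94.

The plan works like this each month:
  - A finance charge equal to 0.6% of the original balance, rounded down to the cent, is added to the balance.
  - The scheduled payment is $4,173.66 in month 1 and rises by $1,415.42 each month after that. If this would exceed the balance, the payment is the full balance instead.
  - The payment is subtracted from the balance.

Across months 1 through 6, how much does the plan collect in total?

$37,591.14

Month 1: opening $36,284.94; interest $217.70 → $36,502.64; payment $4,173.66; balance $32,328.98
Month 2: opening $32,328.98; interest $217.70 → $32,546.68; payment $5,589.08; balance $26,957.60
Month 3: opening $26,957.60; interest $217.70 → $27,175.30; payment $7,004.50; balance $20,170.80
Month 4: opening $20,170.80; interest $217.70 → $20,388.50; payment $8,419.92; balance $11,968.58
Month 5: opening $11,968.58; interest $217.70 → $12,186.28; payment $9,835.34; balance $2,350.94
Month 6: opening $2,350.94; interest $217.70 → $2,568.64; payment $2,568.64; balance $0.00
Total paid: $37,591.14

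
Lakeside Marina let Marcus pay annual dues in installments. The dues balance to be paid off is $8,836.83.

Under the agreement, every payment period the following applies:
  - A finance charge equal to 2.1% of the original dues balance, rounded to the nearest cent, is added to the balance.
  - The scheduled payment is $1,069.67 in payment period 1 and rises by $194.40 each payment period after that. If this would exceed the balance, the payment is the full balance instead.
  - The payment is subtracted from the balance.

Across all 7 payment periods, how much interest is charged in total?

$1,298.99

Payment period 1: $8,836.83 +$185.57 interest = $9,022.40; pay $1,069.67 → $7,952.73
Payment period 2: $7,952.73 +$185.57 interest = $8,138.30; pay $1,264.07 → $6,874.23
Payment period 3: $6,874.23 +$185.57 interest = $7,059.80; pay $1,458.47 → $5,601.33
Payment period 4: $5,601.33 +$185.57 interest = $5,786.90; pay $1,652.87 → $4,134.03
Payment period 5: $4,134.03 +$185.57 interest = $4,319.60; pay $1,847.27 → $2,472.33
Payment period 6: $2,472.33 +$185.57 interest = $2,657.90; pay $2,041.67 → $616.23
Payment period 7: $616.23 +$185.57 interest = $801.80; pay $801.80 → $0.00
Total interest: $185.57 + $185.57 + $185.57 + $185.57 + $185.57 + $185.57 + $185.57 = $1,298.99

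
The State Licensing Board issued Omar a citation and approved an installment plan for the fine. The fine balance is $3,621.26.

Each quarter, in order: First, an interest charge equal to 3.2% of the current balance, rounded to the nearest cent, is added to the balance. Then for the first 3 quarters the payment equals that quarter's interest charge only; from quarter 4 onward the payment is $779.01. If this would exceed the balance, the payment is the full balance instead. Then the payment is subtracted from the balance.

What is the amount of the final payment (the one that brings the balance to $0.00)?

$89.28

Quarter 1: opening $3,621.26; interest $115.88 → $3,737.14; payment $115.88; balance $3,621.26
Quarter 2: opening $3,621.26; interest $115.88 → $3,737.14; payment $115.88; balance $3,621.26
Quarter 3: opening $3,621.26; interest $115.88 → $3,737.14; payment $115.88; balance $3,621.26
Quarter 4: opening $3,621.26; interest $115.88 → $3,737.14; payment $779.01; balance $2,958.13
Quarter 5: opening $2,958.13; interest $94.66 → $3,052.79; payment $779.01; balance $2,273.78
Quarter 6: opening $2,273.78; interest $72.76 → $2,346.54; payment $779.01; balance $1,567.53
Quarter 7: opening $1,567.53; interest $50.16 → $1,617.69; payment $779.01; balance $838.68
Quarter 8: opening $838.68; interest $26.84 → $865.52; payment $779.01; balance $86.51
Quarter 9: opening $86.51; interest $2.77 → $89.28; payment $89.28; balance $0.00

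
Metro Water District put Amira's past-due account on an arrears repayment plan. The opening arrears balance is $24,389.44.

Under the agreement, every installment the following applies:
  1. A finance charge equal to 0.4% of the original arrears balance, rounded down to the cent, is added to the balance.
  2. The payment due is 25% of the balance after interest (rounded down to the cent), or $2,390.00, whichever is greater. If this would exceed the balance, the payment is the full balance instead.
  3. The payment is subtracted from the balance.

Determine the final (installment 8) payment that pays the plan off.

Installment 1: $24,389.44 +$97.55 interest = $24,486.99; pay $6,121.74 → $18,365.25
Installment 2: $18,365.25 +$97.55 interest = $18,462.80; pay $4,615.70 → $13,847.10
Installment 3: $13,847.10 +$97.55 interest = $13,944.65; pay $3,486.16 → $10,458.49
Installment 4: $10,458.49 +$97.55 interest = $10,556.04; pay $2,639.01 → $7,917.03
Installment 5: $7,917.03 +$97.55 interest = $8,014.58; pay $2,390.00 → $5,624.58
Installment 6: $5,624.58 +$97.55 interest = $5,722.13; pay $2,390.00 → $3,332.13
Installment 7: $3,332.13 +$97.55 interest = $3,429.68; pay $2,390.00 → $1,039.68
Installment 8: $1,039.68 +$97.55 interest = $1,137.23; pay $1,137.23 → $0.00

$1,137.23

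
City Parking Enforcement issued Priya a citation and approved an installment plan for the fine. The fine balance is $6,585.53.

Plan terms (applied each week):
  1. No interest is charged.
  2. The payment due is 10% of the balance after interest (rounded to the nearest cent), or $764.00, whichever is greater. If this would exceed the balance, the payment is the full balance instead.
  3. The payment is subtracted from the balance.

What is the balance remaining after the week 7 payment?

$1,237.53

Week 1: opening $6,585.53; payment $764.00; balance $5,821.53
Week 2: opening $5,821.53; payment $764.00; balance $5,057.53
Week 3: opening $5,057.53; payment $764.00; balance $4,293.53
Week 4: opening $4,293.53; payment $764.00; balance $3,529.53
Week 5: opening $3,529.53; payment $764.00; balance $2,765.53
Week 6: opening $2,765.53; payment $764.00; balance $2,001.53
Week 7: opening $2,001.53; payment $764.00; balance $1,237.53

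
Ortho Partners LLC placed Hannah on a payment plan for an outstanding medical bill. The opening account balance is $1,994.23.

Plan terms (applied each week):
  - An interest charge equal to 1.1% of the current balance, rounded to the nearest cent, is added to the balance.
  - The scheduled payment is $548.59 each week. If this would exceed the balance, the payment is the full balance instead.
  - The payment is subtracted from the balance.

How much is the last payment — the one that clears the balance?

$401.20

Week 1: opening $1,994.23; interest $21.94 → $2,016.17; payment $548.59; balance $1,467.58
Week 2: opening $1,467.58; interest $16.14 → $1,483.72; payment $548.59; balance $935.13
Week 3: opening $935.13; interest $10.29 → $945.42; payment $548.59; balance $396.83
Week 4: opening $396.83; interest $4.37 → $401.20; payment $401.20; balance $0.00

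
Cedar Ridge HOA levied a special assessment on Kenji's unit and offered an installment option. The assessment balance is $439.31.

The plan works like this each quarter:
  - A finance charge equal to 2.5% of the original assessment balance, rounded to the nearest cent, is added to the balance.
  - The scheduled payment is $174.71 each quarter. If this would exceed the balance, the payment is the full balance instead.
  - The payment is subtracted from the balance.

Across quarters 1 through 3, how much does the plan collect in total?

Quarter 1: $439.31 +$10.98 interest = $450.29; pay $174.71 → $275.58
Quarter 2: $275.58 +$10.98 interest = $286.56; pay $174.71 → $111.85
Quarter 3: $111.85 +$10.98 interest = $122.83; pay $122.83 → $0.00
Total paid: $472.25

$472.25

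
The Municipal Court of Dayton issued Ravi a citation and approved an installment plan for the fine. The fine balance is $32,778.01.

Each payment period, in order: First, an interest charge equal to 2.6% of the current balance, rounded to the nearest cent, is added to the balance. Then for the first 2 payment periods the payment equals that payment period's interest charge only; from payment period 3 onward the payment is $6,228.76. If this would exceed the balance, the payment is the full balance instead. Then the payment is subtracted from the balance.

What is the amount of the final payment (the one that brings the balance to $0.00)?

Payment period 1: $32,778.01 +$852.23 interest = $33,630.24; pay $852.23 → $32,778.01
Payment period 2: $32,778.01 +$852.23 interest = $33,630.24; pay $852.23 → $32,778.01
Payment period 3: $32,778.01 +$852.23 interest = $33,630.24; pay $6,228.76 → $27,401.48
Payment period 4: $27,401.48 +$712.44 interest = $28,113.92; pay $6,228.76 → $21,885.16
Payment period 5: $21,885.16 +$569.01 interest = $22,454.17; pay $6,228.76 → $16,225.41
Payment period 6: $16,225.41 +$421.86 interest = $16,647.27; pay $6,228.76 → $10,418.51
Payment period 7: $10,418.51 +$270.88 interest = $10,689.39; pay $6,228.76 → $4,460.63
Payment period 8: $4,460.63 +$115.98 interest = $4,576.61; pay $4,576.61 → $0.00

$4,576.61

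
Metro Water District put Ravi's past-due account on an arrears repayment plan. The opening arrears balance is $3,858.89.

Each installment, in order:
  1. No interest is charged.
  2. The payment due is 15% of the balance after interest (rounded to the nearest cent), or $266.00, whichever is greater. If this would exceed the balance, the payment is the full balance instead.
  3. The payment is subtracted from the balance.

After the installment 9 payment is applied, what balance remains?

# | Opening | Payment | End bal
1 | $3,858.89 | $578.83 | $3,280.06
2 | $3,280.06 | $492.01 | $2,788.05
3 | $2,788.05 | $418.21 | $2,369.84
4 | $2,369.84 | $355.48 | $2,014.36
5 | $2,014.36 | $302.15 | $1,712.21
6 | $1,712.21 | $266.00 | $1,446.21
7 | $1,446.21 | $266.00 | $1,180.21
8 | $1,180.21 | $266.00 | $914.21
9 | $914.21 | $266.00 | $648.21

$648.21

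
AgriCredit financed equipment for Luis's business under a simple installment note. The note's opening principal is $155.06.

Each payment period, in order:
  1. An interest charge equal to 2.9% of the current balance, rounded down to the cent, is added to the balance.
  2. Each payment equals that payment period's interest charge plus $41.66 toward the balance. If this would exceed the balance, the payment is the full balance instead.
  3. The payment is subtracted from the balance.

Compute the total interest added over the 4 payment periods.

Payment period 1: $155.06 +$4.49 interest = $159.55; pay $46.15 → $113.40
Payment period 2: $113.40 +$3.28 interest = $116.68; pay $44.94 → $71.74
Payment period 3: $71.74 +$2.08 interest = $73.82; pay $43.74 → $30.08
Payment period 4: $30.08 +$0.87 interest = $30.95; pay $30.95 → $0.00
Total interest: $4.49 + $3.28 + $2.08 + $0.87 = $10.72

$10.72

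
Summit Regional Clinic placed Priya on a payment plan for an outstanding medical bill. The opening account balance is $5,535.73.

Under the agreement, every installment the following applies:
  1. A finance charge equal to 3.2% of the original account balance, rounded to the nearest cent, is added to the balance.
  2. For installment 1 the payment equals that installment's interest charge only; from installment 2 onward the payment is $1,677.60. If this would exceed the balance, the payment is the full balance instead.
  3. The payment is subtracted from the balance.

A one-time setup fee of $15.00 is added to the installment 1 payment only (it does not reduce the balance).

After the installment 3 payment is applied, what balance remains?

$2,534.81

Installment 1: $5,535.73 +$177.14 interest = $5,712.87; pay $177.14 (+ $15.00 fee) → $5,535.73
Installment 2: $5,535.73 +$177.14 interest = $5,712.87; pay $1,677.60 → $4,035.27
Installment 3: $4,035.27 +$177.14 interest = $4,212.41; pay $1,677.60 → $2,534.81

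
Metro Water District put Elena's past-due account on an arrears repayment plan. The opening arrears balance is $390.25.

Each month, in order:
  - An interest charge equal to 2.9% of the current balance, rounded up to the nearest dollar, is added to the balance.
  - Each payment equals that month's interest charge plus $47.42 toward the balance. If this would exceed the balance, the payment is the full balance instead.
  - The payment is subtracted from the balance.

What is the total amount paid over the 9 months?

Month 1: opening $390.25; interest $12.00 → $402.25; payment $59.42; balance $342.83
Month 2: opening $342.83; interest $10.00 → $352.83; payment $57.42; balance $295.41
Month 3: opening $295.41; interest $9.00 → $304.41; payment $56.42; balance $247.99
Month 4: opening $247.99; interest $8.00 → $255.99; payment $55.42; balance $200.57
Month 5: opening $200.57; interest $6.00 → $206.57; payment $53.42; balance $153.15
Month 6: opening $153.15; interest $5.00 → $158.15; payment $52.42; balance $105.73
Month 7: opening $105.73; interest $4.00 → $109.73; payment $51.42; balance $58.31
Month 8: opening $58.31; interest $2.00 → $60.31; payment $49.42; balance $10.89
Month 9: opening $10.89; interest $1.00 → $11.89; payment $11.89; balance $0.00
Total paid: $447.25

$447.25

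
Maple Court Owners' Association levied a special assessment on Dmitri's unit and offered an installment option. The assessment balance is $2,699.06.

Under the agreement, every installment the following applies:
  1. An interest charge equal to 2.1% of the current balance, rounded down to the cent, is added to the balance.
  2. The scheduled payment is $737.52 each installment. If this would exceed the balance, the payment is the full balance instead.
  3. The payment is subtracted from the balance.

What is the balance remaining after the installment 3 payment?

$613.34

Installment 1: $2,699.06 +$56.68 interest = $2,755.74; pay $737.52 → $2,018.22
Installment 2: $2,018.22 +$42.38 interest = $2,060.60; pay $737.52 → $1,323.08
Installment 3: $1,323.08 +$27.78 interest = $1,350.86; pay $737.52 → $613.34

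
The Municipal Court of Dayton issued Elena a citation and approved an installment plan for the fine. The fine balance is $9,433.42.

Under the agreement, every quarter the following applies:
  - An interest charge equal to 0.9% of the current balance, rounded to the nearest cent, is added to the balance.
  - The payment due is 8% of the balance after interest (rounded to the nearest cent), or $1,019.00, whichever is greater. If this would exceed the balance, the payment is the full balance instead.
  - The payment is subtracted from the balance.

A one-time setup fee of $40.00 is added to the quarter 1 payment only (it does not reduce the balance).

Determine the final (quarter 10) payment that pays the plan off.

$723.89

Quarter 1: $9,433.42 +$84.90 interest = $9,518.32; pay $1,019.00 (+ $40.00 fee) → $8,499.32
Quarter 2: $8,499.32 +$76.49 interest = $8,575.81; pay $1,019.00 → $7,556.81
Quarter 3: $7,556.81 +$68.01 interest = $7,624.82; pay $1,019.00 → $6,605.82
Quarter 4: $6,605.82 +$59.45 interest = $6,665.27; pay $1,019.00 → $5,646.27
Quarter 5: $5,646.27 +$50.82 interest = $5,697.09; pay $1,019.00 → $4,678.09
Quarter 6: $4,678.09 +$42.10 interest = $4,720.19; pay $1,019.00 → $3,701.19
Quarter 7: $3,701.19 +$33.31 interest = $3,734.50; pay $1,019.00 → $2,715.50
Quarter 8: $2,715.50 +$24.44 interest = $2,739.94; pay $1,019.00 → $1,720.94
Quarter 9: $1,720.94 +$15.49 interest = $1,736.43; pay $1,019.00 → $717.43
Quarter 10: $717.43 +$6.46 interest = $723.89; pay $723.89 → $0.00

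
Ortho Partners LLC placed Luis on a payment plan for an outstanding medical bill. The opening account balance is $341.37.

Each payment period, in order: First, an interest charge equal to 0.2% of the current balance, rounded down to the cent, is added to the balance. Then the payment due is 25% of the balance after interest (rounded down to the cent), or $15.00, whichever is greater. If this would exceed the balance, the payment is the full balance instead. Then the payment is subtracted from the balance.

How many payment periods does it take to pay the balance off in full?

11

Payment period 1: $341.37 +$0.68 interest = $342.05; pay $85.51 → $256.54
Payment period 2: $256.54 +$0.51 interest = $257.05; pay $64.26 → $192.79
Payment period 3: $192.79 +$0.38 interest = $193.17; pay $48.29 → $144.88
Payment period 4: $144.88 +$0.28 interest = $145.16; pay $36.29 → $108.87
Payment period 5: $108.87 +$0.21 interest = $109.08; pay $27.27 → $81.81
Payment period 6: $81.81 +$0.16 interest = $81.97; pay $20.49 → $61.48
Payment period 7: $61.48 +$0.12 interest = $61.60; pay $15.40 → $46.20
Payment period 8: $46.20 +$0.09 interest = $46.29; pay $15.00 → $31.29
Payment period 9: $31.29 +$0.06 interest = $31.35; pay $15.00 → $16.35
Payment period 10: $16.35 +$0.03 interest = $16.38; pay $15.00 → $1.38
Payment period 11: $1.38 +$0.00 interest = $1.38; pay $1.38 → $0.00
Balance reaches $0.00 in payment period 11.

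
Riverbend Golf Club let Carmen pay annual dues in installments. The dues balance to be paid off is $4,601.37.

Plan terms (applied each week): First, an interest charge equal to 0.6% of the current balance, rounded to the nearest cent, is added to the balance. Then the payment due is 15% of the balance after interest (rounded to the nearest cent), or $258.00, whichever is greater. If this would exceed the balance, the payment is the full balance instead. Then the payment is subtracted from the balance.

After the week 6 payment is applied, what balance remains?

$1,798.82

# | Opening | Interest | Payment | End bal
1 | $4,601.37 | $27.61 | $694.35 | $3,934.63
2 | $3,934.63 | $23.61 | $593.74 | $3,364.50
3 | $3,364.50 | $20.19 | $507.70 | $2,876.99
4 | $2,876.99 | $17.26 | $434.14 | $2,460.11
5 | $2,460.11 | $14.76 | $371.23 | $2,103.64
6 | $2,103.64 | $12.62 | $317.44 | $1,798.82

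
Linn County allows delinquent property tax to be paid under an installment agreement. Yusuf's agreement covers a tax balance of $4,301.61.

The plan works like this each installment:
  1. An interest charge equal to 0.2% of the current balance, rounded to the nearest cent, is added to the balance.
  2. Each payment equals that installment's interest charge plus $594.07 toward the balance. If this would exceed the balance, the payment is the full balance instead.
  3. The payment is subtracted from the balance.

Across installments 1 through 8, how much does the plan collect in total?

Installment 1: $4,301.61 +$8.60 interest = $4,310.21; pay $602.67 → $3,707.54
Installment 2: $3,707.54 +$7.42 interest = $3,714.96; pay $601.49 → $3,113.47
Installment 3: $3,113.47 +$6.23 interest = $3,119.70; pay $600.30 → $2,519.40
Installment 4: $2,519.40 +$5.04 interest = $2,524.44; pay $599.11 → $1,925.33
Installment 5: $1,925.33 +$3.85 interest = $1,929.18; pay $597.92 → $1,331.26
Installment 6: $1,331.26 +$2.66 interest = $1,333.92; pay $596.73 → $737.19
Installment 7: $737.19 +$1.47 interest = $738.66; pay $595.54 → $143.12
Installment 8: $143.12 +$0.29 interest = $143.41; pay $143.41 → $0.00
Total paid: $4,337.17

$4,337.17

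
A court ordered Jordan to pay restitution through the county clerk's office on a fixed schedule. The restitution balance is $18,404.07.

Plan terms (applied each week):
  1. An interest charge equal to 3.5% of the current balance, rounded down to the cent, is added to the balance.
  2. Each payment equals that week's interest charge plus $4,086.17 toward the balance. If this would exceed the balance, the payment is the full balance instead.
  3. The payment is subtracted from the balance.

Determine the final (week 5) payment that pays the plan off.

$2,131.46

Week 1: opening $18,404.07; interest $644.14 → $19,048.21; payment $4,730.31; balance $14,317.90
Week 2: opening $14,317.90; interest $501.12 → $14,819.02; payment $4,587.29; balance $10,231.73
Week 3: opening $10,231.73; interest $358.11 → $10,589.84; payment $4,444.28; balance $6,145.56
Week 4: opening $6,145.56; interest $215.09 → $6,360.65; payment $4,301.26; balance $2,059.39
Week 5: opening $2,059.39; interest $72.07 → $2,131.46; payment $2,131.46; balance $0.00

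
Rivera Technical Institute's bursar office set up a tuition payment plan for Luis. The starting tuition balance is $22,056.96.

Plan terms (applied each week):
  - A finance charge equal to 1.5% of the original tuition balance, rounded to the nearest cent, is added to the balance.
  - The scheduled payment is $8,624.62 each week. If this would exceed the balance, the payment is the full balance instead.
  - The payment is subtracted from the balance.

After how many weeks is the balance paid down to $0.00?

3

Week 1: opening $22,056.96; interest $330.85 → $22,387.81; payment $8,624.62; balance $13,763.19
Week 2: opening $13,763.19; interest $330.85 → $14,094.04; payment $8,624.62; balance $5,469.42
Week 3: opening $5,469.42; interest $330.85 → $5,800.27; payment $5,800.27; balance $0.00
Balance reaches $0.00 in week 3.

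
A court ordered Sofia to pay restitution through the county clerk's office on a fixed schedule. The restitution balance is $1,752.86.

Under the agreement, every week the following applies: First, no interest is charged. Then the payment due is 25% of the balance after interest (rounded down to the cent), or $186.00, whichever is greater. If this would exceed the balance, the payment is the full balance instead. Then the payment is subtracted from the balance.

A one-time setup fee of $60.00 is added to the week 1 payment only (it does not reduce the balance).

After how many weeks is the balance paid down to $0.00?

7

# | Opening | Payment | Fee | End bal
1 | $1,752.86 | $438.21 | $60.00 | $1,314.65
2 | $1,314.65 | $328.66 | — | $985.99
3 | $985.99 | $246.49 | — | $739.50
4 | $739.50 | $186.00 | — | $553.50
5 | $553.50 | $186.00 | — | $367.50
6 | $367.50 | $186.00 | — | $181.50
7 | $181.50 | $181.50 | — | $0.00
Balance reaches $0.00 in week 7.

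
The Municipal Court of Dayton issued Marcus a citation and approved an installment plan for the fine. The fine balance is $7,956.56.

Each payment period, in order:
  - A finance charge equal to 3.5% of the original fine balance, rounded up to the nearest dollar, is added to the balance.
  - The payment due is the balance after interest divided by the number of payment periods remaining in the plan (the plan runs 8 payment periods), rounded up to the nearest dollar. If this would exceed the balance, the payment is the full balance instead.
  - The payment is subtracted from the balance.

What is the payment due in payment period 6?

# | Opening | Interest | Payment | End bal
1 | $7,956.56 | $279.00 | $1,030.00 | $7,205.56
2 | $7,205.56 | $279.00 | $1,070.00 | $6,414.56
3 | $6,414.56 | $279.00 | $1,116.00 | $5,577.56
4 | $5,577.56 | $279.00 | $1,172.00 | $4,684.56
5 | $4,684.56 | $279.00 | $1,241.00 | $3,722.56
6 | $3,722.56 | $279.00 | $1,334.00 | $2,667.56

$1,334.00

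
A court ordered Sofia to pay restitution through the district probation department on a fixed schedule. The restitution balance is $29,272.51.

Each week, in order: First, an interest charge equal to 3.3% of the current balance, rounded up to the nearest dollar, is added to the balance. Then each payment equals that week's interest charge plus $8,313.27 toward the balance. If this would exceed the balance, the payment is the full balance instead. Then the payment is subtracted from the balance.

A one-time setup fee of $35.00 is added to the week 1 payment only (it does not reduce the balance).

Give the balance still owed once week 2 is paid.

$12,645.97

Week 1: opening $29,272.51; interest $966.00 → $30,238.51; payment $9,279.27 (+ $35.00 fee); balance $20,959.24
Week 2: opening $20,959.24; interest $692.00 → $21,651.24; payment $9,005.27; balance $12,645.97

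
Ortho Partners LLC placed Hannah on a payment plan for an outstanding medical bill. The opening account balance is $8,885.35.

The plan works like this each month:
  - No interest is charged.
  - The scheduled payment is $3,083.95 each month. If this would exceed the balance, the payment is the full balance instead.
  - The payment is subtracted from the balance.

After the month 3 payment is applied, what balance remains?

# | Opening | Payment | End bal
1 | $8,885.35 | $3,083.95 | $5,801.40
2 | $5,801.40 | $3,083.95 | $2,717.45
3 | $2,717.45 | $2,717.45 | $0.00

$0.00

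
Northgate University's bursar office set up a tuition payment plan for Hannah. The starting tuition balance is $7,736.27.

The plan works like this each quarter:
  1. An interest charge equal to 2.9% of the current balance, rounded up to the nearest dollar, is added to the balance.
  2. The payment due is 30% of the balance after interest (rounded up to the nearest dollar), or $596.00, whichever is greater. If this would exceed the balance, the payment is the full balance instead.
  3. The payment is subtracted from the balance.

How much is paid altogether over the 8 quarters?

Quarter 1: $7,736.27 +$225.00 interest = $7,961.27; pay $2,389.00 → $5,572.27
Quarter 2: $5,572.27 +$162.00 interest = $5,734.27; pay $1,721.00 → $4,013.27
Quarter 3: $4,013.27 +$117.00 interest = $4,130.27; pay $1,240.00 → $2,890.27
Quarter 4: $2,890.27 +$84.00 interest = $2,974.27; pay $893.00 → $2,081.27
Quarter 5: $2,081.27 +$61.00 interest = $2,142.27; pay $643.00 → $1,499.27
Quarter 6: $1,499.27 +$44.00 interest = $1,543.27; pay $596.00 → $947.27
Quarter 7: $947.27 +$28.00 interest = $975.27; pay $596.00 → $379.27
Quarter 8: $379.27 +$11.00 interest = $390.27; pay $390.27 → $0.00
Total paid: $8,468.27

$8,468.27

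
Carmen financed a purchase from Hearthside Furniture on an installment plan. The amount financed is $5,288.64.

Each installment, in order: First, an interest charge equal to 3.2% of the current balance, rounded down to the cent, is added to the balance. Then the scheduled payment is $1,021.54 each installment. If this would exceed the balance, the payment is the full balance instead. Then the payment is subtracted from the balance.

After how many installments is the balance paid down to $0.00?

Installment 1: opening $5,288.64; interest $169.23 → $5,457.87; payment $1,021.54; balance $4,436.33
Installment 2: opening $4,436.33; interest $141.96 → $4,578.29; payment $1,021.54; balance $3,556.75
Installment 3: opening $3,556.75; interest $113.81 → $3,670.56; payment $1,021.54; balance $2,649.02
Installment 4: opening $2,649.02; interest $84.76 → $2,733.78; payment $1,021.54; balance $1,712.24
Installment 5: opening $1,712.24; interest $54.79 → $1,767.03; payment $1,021.54; balance $745.49
Installment 6: opening $745.49; interest $23.85 → $769.34; payment $769.34; balance $0.00
Balance reaches $0.00 in installment 6.

6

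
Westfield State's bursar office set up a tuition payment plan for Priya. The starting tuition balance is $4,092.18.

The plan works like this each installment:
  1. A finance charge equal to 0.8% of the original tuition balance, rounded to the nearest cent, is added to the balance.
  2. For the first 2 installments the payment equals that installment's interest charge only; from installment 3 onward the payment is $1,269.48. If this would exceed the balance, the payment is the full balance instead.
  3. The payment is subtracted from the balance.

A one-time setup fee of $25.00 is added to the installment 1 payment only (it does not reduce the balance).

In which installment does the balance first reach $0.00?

6

# | Opening | Interest | Payment | Fee | End bal
1 | $4,092.18 | $32.74 | $32.74 | $25.00 | $4,092.18
2 | $4,092.18 | $32.74 | $32.74 | — | $4,092.18
3 | $4,092.18 | $32.74 | $1,269.48 | — | $2,855.44
4 | $2,855.44 | $32.74 | $1,269.48 | — | $1,618.70
5 | $1,618.70 | $32.74 | $1,269.48 | — | $381.96
6 | $381.96 | $32.74 | $414.70 | — | $0.00
Balance reaches $0.00 in installment 6.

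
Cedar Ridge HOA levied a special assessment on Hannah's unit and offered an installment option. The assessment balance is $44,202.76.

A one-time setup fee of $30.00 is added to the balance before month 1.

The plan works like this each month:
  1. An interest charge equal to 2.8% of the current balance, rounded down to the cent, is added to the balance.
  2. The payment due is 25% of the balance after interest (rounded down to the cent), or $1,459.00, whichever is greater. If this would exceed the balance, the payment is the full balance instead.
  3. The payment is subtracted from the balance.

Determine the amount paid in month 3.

$6,757.49

# | Opening | Interest | Payment | End bal
1 | $44,232.76 | $1,238.51 | $11,367.81 | $34,103.46
2 | $34,103.46 | $954.89 | $8,764.58 | $26,293.77
3 | $26,293.77 | $736.22 | $6,757.49 | $20,272.50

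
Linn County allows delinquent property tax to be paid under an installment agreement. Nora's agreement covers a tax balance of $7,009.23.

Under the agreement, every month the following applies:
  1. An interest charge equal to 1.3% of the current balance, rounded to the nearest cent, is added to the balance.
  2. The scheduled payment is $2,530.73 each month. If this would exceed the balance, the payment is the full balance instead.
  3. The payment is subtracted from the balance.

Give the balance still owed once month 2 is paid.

$2,098.30

# | Opening | Interest | Payment | End bal
1 | $7,009.23 | $91.12 | $2,530.73 | $4,569.62
2 | $4,569.62 | $59.41 | $2,530.73 | $2,098.30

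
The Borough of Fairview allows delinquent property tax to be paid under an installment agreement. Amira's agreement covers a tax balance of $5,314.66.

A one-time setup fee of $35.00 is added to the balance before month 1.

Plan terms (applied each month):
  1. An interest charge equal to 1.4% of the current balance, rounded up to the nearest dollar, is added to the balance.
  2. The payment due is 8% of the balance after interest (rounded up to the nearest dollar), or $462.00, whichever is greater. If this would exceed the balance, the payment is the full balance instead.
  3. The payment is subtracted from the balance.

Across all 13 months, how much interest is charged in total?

$536.00

Month 1: $5,349.66 +$75.00 interest = $5,424.66; pay $462.00 → $4,962.66
Month 2: $4,962.66 +$70.00 interest = $5,032.66; pay $462.00 → $4,570.66
Month 3: $4,570.66 +$64.00 interest = $4,634.66; pay $462.00 → $4,172.66
Month 4: $4,172.66 +$59.00 interest = $4,231.66; pay $462.00 → $3,769.66
Month 5: $3,769.66 +$53.00 interest = $3,822.66; pay $462.00 → $3,360.66
Month 6: $3,360.66 +$48.00 interest = $3,408.66; pay $462.00 → $2,946.66
Month 7: $2,946.66 +$42.00 interest = $2,988.66; pay $462.00 → $2,526.66
Month 8: $2,526.66 +$36.00 interest = $2,562.66; pay $462.00 → $2,100.66
Month 9: $2,100.66 +$30.00 interest = $2,130.66; pay $462.00 → $1,668.66
Month 10: $1,668.66 +$24.00 interest = $1,692.66; pay $462.00 → $1,230.66
Month 11: $1,230.66 +$18.00 interest = $1,248.66; pay $462.00 → $786.66
Month 12: $786.66 +$12.00 interest = $798.66; pay $462.00 → $336.66
Month 13: $336.66 +$5.00 interest = $341.66; pay $341.66 → $0.00
Total interest: $75.00 + $70.00 + $64.00 + $59.00 + $53.00 + $48.00 + $42.00 + $36.00 + $30.00 + $24.00 + $18.00 + $12.00 + $5.00 = $536.00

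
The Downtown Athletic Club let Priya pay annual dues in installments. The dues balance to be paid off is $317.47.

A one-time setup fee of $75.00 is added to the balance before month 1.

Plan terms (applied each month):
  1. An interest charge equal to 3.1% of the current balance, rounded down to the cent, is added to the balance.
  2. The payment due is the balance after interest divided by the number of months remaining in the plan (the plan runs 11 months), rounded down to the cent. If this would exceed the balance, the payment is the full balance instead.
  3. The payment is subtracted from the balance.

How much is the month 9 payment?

$46.96

# | Opening | Interest | Payment | End bal
1 | $392.47 | $12.16 | $36.78 | $367.85
2 | $367.85 | $11.40 | $37.92 | $341.33
3 | $341.33 | $10.58 | $39.10 | $312.81
4 | $312.81 | $9.69 | $40.31 | $282.19
5 | $282.19 | $8.74 | $41.56 | $249.37
6 | $249.37 | $7.73 | $42.85 | $214.25
7 | $214.25 | $6.64 | $44.17 | $176.72
8 | $176.72 | $5.47 | $45.54 | $136.65
9 | $136.65 | $4.23 | $46.96 | $93.92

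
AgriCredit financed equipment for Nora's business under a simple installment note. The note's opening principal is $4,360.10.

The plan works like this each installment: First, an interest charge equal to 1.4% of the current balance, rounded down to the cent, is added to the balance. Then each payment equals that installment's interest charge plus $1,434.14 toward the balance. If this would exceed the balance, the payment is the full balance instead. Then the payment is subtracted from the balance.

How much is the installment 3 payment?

$1,455.02

Installment 1: $4,360.10 +$61.04 interest = $4,421.14; pay $1,495.18 → $2,925.96
Installment 2: $2,925.96 +$40.96 interest = $2,966.92; pay $1,475.10 → $1,491.82
Installment 3: $1,491.82 +$20.88 interest = $1,512.70; pay $1,455.02 → $57.68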